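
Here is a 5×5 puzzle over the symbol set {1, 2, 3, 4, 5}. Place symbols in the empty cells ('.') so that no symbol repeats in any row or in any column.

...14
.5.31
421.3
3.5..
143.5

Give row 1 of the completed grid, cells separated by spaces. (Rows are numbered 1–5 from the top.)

(r1,c2) = 3
(r1,c3) = 2
(r2,c1) = 2
(r2,c3) = 4
(r3,c4) = 5
(r4,c2) = 1
(r4,c5) = 2
(r5,c4) = 2
(r1,c1) = 5

5 3 2 1 4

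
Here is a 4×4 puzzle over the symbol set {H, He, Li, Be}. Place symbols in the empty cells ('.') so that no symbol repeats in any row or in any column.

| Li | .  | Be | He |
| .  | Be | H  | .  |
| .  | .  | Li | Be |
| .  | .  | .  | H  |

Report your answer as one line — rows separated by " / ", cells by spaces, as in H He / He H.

Li H Be He / He Be H Li / H He Li Be / Be Li He H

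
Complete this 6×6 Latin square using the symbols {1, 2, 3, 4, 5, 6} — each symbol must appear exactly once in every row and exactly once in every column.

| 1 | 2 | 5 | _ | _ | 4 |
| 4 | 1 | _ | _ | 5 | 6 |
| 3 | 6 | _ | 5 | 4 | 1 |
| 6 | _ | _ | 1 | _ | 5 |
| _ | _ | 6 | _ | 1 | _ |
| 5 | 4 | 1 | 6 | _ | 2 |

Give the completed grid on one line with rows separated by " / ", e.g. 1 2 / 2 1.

1 2 5 3 6 4 / 4 1 3 2 5 6 / 3 6 2 5 4 1 / 6 3 4 1 2 5 / 2 5 6 4 1 3 / 5 4 1 6 3 2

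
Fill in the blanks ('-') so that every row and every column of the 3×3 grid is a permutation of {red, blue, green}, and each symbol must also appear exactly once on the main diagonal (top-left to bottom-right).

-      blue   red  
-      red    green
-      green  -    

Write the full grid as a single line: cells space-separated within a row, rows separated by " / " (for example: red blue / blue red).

green blue red / blue red green / red green blue

Cell (r1,c1): row 1 has {red,blue}; column 1 is empty so far; the diagonal has {red} → green.
Cell (r2,c1): row 2 has {red,green}; column 1 has {green} → blue.
Cell (r3,c1): row 3 has {green}; column 1 has {blue,green} → red.
Cell (r3,c3): row 3 has {red,green}; column 3 has {red,green}; the diagonal has {red,green} → blue.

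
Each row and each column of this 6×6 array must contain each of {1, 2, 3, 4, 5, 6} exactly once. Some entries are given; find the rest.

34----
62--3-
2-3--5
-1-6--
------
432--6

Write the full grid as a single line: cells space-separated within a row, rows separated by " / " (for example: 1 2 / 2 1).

3 4 5 2 6 1 / 6 2 1 5 3 4 / 2 6 3 4 1 5 / 5 1 4 6 2 3 / 1 5 6 3 4 2 / 4 3 2 1 5 6

(r3,c2) = 6
(r4,c1) = 5
(r4,c3) = 4
(r4,c5) = 2
(r4,c6) = 3
(r5,c1) = 1
(r5,c2) = 5
(r5,c3) = 6
(r5,c5) = 4
(r5,c6) = 2
(r1,c6) = 1
(r2,c6) = 4
(r3,c5) = 1
(r5,c4) = 3
(r6,c5) = 5
(r1,c3) = 5
(r1,c4) = 2
(r1,c5) = 6
(r2,c3) = 1
(r2,c4) = 5
(r3,c4) = 4
(r6,c4) = 1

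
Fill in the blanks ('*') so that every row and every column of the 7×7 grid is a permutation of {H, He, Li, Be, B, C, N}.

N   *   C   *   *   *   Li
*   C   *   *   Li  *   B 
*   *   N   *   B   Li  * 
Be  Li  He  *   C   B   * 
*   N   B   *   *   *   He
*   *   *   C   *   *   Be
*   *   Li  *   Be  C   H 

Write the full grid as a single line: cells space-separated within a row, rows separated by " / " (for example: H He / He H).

At row 3, column 7: row 3 has {Li,B,N}; column 7 has {H,He,Li,Be,B}; that leaves C.
At row 4, column 7: row 4 has {He,Li,Be,B,C}; column 7 has {H,He,Li,Be,B,C}; that leaves N.
At row 5, column 5: row 5 has {He,B,N}; column 5 has {Li,Be,B,C}; that leaves H.
At row 5, column 6: row 5 has {H,He,B,N}; column 6 has {Li,B,C}; that leaves Be.
At row 6, column 3: row 6 has {Be,C}; column 3 has {He,Li,B,C,N}; that leaves H.
At row 1, column 5: row 1 has {Li,C,N}; column 5 has {H,Li,Be,B,C}; that leaves He.
At row 1, column 6: row 1 has {He,Li,C,N}; column 6 has {Li,Be,B,C}; that leaves H.
At row 2, column 3: row 2 has {Li,B,C}; column 3 has {H,He,Li,B,C,N}; that leaves Be.
At row 4, column 4: row 4 has {He,Li,Be,B,C,N}; column 4 has {C}; that leaves H.
At row 5, column 4: row 5 has {H,He,Be,B,N}; column 4 has {H,C}; that leaves Li.
At row 6, column 5: row 6 has {H,Be,C}; column 5 has {H,He,Li,Be,B,C}; that leaves N.
At row 6, column 6: row 6 has {H,Be,C,N}; column 6 has {H,Li,Be,B,C}; that leaves He.
At row 2, column 6: row 2 has {Li,Be,B,C}; column 6 has {H,He,Li,Be,B,C}; that leaves N.
At row 5, column 1: row 5 has {H,He,Li,Be,B,N}; column 1 has {Be,N}; that leaves C.
At row 6, column 2: row 6 has {H,He,Be,C,N}; column 2 has {Li,C,N}; that leaves B.
At row 7, column 2: row 7 has {H,Li,Be,C}; column 2 has {Li,B,C,N}; that leaves He.
At row 1, column 2: row 1 has {H,He,Li,C,N}; column 2 has {He,Li,B,C,N}; that leaves Be.
At row 1, column 4: row 1 has {H,He,Li,Be,C,N}; column 4 has {H,Li,C}; that leaves B.
At row 2, column 4: row 2 has {Li,Be,B,C,N}; column 4 has {H,Li,B,C}; that leaves He.
At row 3, column 2: row 3 has {Li,B,C,N}; column 2 has {He,Li,Be,B,C,N}; that leaves H.
At row 3, column 4: row 3 has {H,Li,B,C,N}; column 4 has {H,He,Li,B,C}; that leaves Be.
At row 6, column 1: row 6 has {H,He,Be,B,C,N}; column 1 has {Be,C,N}; that leaves Li.
At row 7, column 1: row 7 has {H,He,Li,Be,C}; column 1 has {Li,Be,C,N}; that leaves B.
At row 7, column 4: row 7 has {H,He,Li,Be,B,C}; column 4 has {H,He,Li,Be,B,C}; that leaves N.
At row 2, column 1: row 2 has {He,Li,Be,B,C,N}; column 1 has {Li,Be,B,C,N}; that leaves H.
At row 3, column 1: row 3 has {H,Li,Be,B,C,N}; column 1 has {H,Li,Be,B,C,N}; that leaves He.

N Be C B He H Li / H C Be He Li N B / He H N Be B Li C / Be Li He H C B N / C N B Li H Be He / Li B H C N He Be / B He Li N Be C H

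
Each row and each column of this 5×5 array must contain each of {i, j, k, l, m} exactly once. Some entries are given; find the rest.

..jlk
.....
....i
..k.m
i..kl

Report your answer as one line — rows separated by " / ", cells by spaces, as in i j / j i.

(r1,c1) = m
(r1,c2) = i
(r2,c5) = j
(r5,c3) = m
(r3,c3) = l
(r5,c2) = j
(r2,c3) = i
(r2,c4) = m
(r3,c4) = j
(r4,c2) = l
(r4,c4) = i
(r2,c2) = k
(r3,c1) = k
(r3,c2) = m
(r4,c1) = j
(r2,c1) = l

m i j l k / l k i m j / k m l j i / j l k i m / i j m k l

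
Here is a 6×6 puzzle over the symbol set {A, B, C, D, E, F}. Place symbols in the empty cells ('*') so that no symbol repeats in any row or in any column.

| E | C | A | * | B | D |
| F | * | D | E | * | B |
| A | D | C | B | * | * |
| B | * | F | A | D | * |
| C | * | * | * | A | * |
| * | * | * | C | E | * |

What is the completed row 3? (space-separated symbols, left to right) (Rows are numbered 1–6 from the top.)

A D C B F E

At row 1, column 4: row 1 has {A,B,C,D,E}; column 4 has {A,B,C,E}; that leaves F.
At row 2, column 2: row 2 has {B,D,E,F}; column 2 has {C,D}; that leaves A.
At row 2, column 5: row 2 has {A,B,D,E,F}; column 5 has {A,B,D,E}; that leaves C.
At row 3, column 5: row 3 has {A,B,C,D}; column 5 has {A,B,C,D,E}; that leaves F.
At row 3, column 6: row 3 has {A,B,C,D,F}; column 6 has {B,D}; that leaves E.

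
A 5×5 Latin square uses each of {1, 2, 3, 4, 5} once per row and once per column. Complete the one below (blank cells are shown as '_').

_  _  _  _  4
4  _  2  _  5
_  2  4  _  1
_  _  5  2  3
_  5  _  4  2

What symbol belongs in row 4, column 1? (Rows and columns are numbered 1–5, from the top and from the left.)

1

At row 4, column 1: row 4 has {2,3,5}; column 1 has {4}; that leaves 1.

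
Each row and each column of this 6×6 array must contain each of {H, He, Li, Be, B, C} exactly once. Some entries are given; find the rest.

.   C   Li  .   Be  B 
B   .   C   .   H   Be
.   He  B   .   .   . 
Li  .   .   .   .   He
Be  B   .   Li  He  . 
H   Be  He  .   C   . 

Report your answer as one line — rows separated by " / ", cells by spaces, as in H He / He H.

(r1,c1): row 1 has {Li,Be,B,C}; column 1 has {H,Li,Be,B}, so it must be He.
(r1,c4): row 1 has {He,Li,Be,B,C}; column 4 has {Li}, so it must be H.
(r2,c2): row 2 has {H,Be,B,C}; column 2 has {He,Be,B,C}, so it must be Li.
(r2,c4): row 2 has {H,Li,Be,B,C}; column 4 has {H,Li}, so it must be He.
(r3,c1): row 3 has {He,B}; column 1 has {H,He,Li,Be,B}, so it must be C.
(r3,c4): row 3 has {He,B,C}; column 4 has {H,He,Li}, so it must be Be.
(r3,c5): row 3 has {He,Be,B,C}; column 5 has {H,He,Be,C}, so it must be Li.
(r3,c6): row 3 has {He,Li,Be,B,C}; column 6 has {He,Be,B}, so it must be H.
(r4,c2): row 4 has {He,Li}; column 2 has {He,Li,Be,B,C}, so it must be H.
(r4,c3): row 4 has {H,He,Li}; column 3 has {He,Li,B,C}, so it must be Be.
(r4,c5): row 4 has {H,He,Li,Be}; column 5 has {H,He,Li,Be,C}, so it must be B.
(r5,c3): row 5 has {He,Li,Be,B}; column 3 has {He,Li,Be,B,C}, so it must be H.
(r5,c6): row 5 has {H,He,Li,Be,B}; column 6 has {H,He,Be,B}, so it must be C.
(r6,c4): row 6 has {H,He,Be,C}; column 4 has {H,He,Li,Be}, so it must be B.
(r6,c6): row 6 has {H,He,Be,B,C}; column 6 has {H,He,Be,B,C}, so it must be Li.
(r4,c4): row 4 has {H,He,Li,Be,B}; column 4 has {H,He,Li,Be,B}, so it must be C.

He C Li H Be B / B Li C He H Be / C He B Be Li H / Li H Be C B He / Be B H Li He C / H Be He B C Li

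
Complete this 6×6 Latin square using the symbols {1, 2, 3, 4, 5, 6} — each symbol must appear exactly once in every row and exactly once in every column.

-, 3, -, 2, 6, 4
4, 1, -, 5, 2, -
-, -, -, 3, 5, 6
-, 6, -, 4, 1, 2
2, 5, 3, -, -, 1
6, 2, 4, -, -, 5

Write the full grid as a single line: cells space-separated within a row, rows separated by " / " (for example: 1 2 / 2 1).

5 3 1 2 6 4 / 4 1 6 5 2 3 / 1 4 2 3 5 6 / 3 6 5 4 1 2 / 2 5 3 6 4 1 / 6 2 4 1 3 5

(r2,c3) = 6
(r2,c6) = 3
(r3,c1) = 1
(r3,c2) = 4
(r3,c3) = 2
(r4,c3) = 5
(r5,c4) = 6
(r5,c5) = 4
(r6,c4) = 1
(r6,c5) = 3
(r1,c1) = 5
(r1,c3) = 1
(r4,c1) = 3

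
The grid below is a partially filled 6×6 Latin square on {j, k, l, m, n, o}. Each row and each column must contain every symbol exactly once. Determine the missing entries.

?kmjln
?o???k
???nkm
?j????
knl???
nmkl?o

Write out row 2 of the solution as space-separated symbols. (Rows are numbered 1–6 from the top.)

l o j m n k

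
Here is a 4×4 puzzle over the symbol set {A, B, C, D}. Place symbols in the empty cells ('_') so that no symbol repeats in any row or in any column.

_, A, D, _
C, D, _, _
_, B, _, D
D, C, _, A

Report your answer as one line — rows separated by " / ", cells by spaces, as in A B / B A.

B A D C / C D A B / A B C D / D C B A

At row 1, column 1: row 1 has {A,D}; column 1 has {C,D}; that leaves B.
At row 1, column 4: row 1 has {A,B,D}; column 4 has {A,D}; that leaves C.
At row 2, column 4: row 2 has {C,D}; column 4 has {A,C,D}; that leaves B.
At row 3, column 1: row 3 has {B,D}; column 1 has {B,C,D}; that leaves A.
At row 3, column 3: row 3 has {A,B,D}; column 3 has {D}; that leaves C.
At row 4, column 3: row 4 has {A,C,D}; column 3 has {C,D}; that leaves B.
At row 2, column 3: row 2 has {B,C,D}; column 3 has {B,C,D}; that leaves A.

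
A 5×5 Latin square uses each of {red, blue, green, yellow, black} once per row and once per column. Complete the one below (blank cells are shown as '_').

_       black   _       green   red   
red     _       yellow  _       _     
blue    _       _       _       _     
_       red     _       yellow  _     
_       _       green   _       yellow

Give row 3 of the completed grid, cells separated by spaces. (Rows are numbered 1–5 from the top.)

(r1,c1) = yellow
(r1,c3) = blue
(r4,c3) = black
(r5,c1) = black
(r5,c2) = blue
(r5,c4) = red
(r2,c2) = green
(r3,c2) = yellow
(r3,c3) = red
(r3,c4) = black
(r3,c5) = green

blue yellow red black green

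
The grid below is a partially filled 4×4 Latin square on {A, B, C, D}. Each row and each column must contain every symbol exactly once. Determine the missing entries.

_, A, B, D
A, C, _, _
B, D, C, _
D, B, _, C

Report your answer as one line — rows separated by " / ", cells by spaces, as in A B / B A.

row 1 has {A,B,D}; column 1 has {A,B,D} — only C is left for (r1,c1).
row 2 has {A,C}; column 3 has {B,C} — only D is left for (r2,c3).
row 2 has {A,C,D}; column 4 has {C,D} — only B is left for (r2,c4).
row 3 has {B,C,D}; column 4 has {B,C,D} — only A is left for (r3,c4).
row 4 has {B,C,D}; column 3 has {B,C,D} — only A is left for (r4,c3).

C A B D / A C D B / B D C A / D B A C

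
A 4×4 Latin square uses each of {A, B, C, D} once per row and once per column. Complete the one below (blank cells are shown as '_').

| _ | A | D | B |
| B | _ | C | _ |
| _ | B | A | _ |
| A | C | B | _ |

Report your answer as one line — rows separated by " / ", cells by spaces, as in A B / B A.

C A D B / B D C A / D B A C / A C B D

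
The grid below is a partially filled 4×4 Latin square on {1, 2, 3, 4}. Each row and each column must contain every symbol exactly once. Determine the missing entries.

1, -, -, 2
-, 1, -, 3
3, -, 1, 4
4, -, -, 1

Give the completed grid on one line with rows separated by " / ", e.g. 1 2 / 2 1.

1 4 3 2 / 2 1 4 3 / 3 2 1 4 / 4 3 2 1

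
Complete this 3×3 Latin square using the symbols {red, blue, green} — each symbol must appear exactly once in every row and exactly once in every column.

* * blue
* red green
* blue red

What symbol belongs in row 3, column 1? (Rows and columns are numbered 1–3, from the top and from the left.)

green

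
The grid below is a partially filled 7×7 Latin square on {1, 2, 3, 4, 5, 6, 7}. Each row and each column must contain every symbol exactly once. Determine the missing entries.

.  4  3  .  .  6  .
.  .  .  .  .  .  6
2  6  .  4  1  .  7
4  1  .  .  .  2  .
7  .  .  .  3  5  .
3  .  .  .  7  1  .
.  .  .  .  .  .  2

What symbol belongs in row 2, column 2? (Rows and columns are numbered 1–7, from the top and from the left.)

(r3,c3) = 5
(r3,c6) = 3
(r5,c2) = 2
(r6,c2) = 5
(r6,c7) = 4
(r5,c7) = 1
(r1,c7) = 5
(r4,c7) = 3
(r5,c4) = 6
(r6,c4) = 2
(r1,c1) = 1
(r1,c4) = 7
(r1,c5) = 2
(r2,c1) = 5
(r2,c5) = 4
(r2,c6) = 7
(r4,c4) = 5
(r4,c5) = 6
(r5,c3) = 4
(r6,c3) = 6
(r7,c1) = 6
(r7,c5) = 5
(r7,c6) = 4
(r2,c2) = 3

3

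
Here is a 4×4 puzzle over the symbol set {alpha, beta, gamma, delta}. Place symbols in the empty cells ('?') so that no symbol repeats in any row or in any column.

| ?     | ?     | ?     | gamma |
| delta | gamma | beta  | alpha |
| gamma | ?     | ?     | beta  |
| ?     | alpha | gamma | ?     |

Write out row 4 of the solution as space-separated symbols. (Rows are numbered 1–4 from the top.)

beta alpha gamma delta

(r3,c2) = delta
(r3,c3) = alpha
(r4,c1) = beta
(r4,c4) = delta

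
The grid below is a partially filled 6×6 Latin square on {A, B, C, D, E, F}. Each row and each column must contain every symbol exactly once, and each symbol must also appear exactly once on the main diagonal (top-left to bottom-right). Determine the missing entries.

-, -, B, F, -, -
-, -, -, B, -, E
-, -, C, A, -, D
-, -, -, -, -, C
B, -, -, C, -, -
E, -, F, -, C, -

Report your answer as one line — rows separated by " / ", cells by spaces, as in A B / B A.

(r1,c6) = A
(r3,c1) = F
(r5,c6) = F
(r6,c4) = D
(r6,c6) = B
(r1,c1) = D
(r1,c5) = E
(r3,c5) = B
(r4,c1) = A
(r4,c4) = E
(r5,c5) = A
(r6,c2) = A
(r1,c2) = C
(r2,c1) = C
(r2,c2) = F
(r2,c5) = D
(r3,c2) = E
(r4,c3) = D
(r4,c5) = F
(r5,c2) = D
(r5,c3) = E
(r2,c3) = A
(r4,c2) = B

D C B F E A / C F A B D E / F E C A B D / A B D E F C / B D E C A F / E A F D C B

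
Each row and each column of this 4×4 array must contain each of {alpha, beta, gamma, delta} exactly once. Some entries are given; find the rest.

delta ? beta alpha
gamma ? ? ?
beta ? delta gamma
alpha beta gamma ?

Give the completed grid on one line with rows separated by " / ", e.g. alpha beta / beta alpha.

(r1,c2) = gamma
(r2,c3) = alpha
(r3,c2) = alpha
(r4,c4) = delta
(r2,c2) = delta
(r2,c4) = beta

delta gamma beta alpha / gamma delta alpha beta / beta alpha delta gamma / alpha beta gamma delta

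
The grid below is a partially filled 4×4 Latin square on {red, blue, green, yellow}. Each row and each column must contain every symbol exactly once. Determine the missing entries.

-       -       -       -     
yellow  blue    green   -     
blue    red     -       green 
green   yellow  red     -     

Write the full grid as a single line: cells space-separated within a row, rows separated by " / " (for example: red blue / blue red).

red green blue yellow / yellow blue green red / blue red yellow green / green yellow red blue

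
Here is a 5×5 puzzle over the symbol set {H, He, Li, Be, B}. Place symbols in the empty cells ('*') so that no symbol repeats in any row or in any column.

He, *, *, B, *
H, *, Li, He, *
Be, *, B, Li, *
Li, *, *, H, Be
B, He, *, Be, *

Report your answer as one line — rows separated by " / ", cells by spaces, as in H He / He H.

(r2,c5) = B
(r3,c2) = H
(r3,c5) = He
(r4,c2) = B
(r4,c3) = He
(r5,c3) = H
(r5,c5) = Li
(r1,c3) = Be
(r1,c5) = H
(r2,c2) = Be
(r1,c2) = Li

He Li Be B H / H Be Li He B / Be H B Li He / Li B He H Be / B He H Be Li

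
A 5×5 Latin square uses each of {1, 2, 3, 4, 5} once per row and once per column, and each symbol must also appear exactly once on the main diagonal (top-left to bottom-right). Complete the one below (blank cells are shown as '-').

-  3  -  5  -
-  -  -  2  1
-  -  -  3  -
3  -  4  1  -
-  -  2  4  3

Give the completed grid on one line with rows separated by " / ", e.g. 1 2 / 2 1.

2 3 1 5 4 / 5 4 3 2 1 / 4 1 5 3 2 / 3 2 4 1 5 / 1 5 2 4 3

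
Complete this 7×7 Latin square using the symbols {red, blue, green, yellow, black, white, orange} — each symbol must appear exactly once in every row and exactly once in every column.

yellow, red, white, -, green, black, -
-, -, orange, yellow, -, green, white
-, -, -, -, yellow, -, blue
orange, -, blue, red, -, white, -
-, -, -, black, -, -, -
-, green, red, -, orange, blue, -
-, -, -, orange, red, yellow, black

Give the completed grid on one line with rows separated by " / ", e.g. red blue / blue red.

yellow red white blue green black orange / red black orange yellow blue green white / white orange black green yellow red blue / orange yellow blue red black white green / green blue yellow black white orange red / black green red white orange blue yellow / blue white green orange red yellow black

(r1,c4) = blue
(r1,c7) = orange
(r4,c5) = black
(r6,c4) = white
(r6,c7) = yellow
(r7,c3) = green
(r2,c5) = blue
(r3,c3) = black
(r3,c4) = green
(r4,c2) = yellow
(r4,c7) = green
(r5,c3) = yellow
(r5,c5) = white
(r5,c7) = red
(r6,c1) = black
(r2,c1) = red
(r2,c2) = black
(r3,c1) = white
(r3,c2) = orange
(r3,c6) = red
(r5,c2) = blue
(r5,c6) = orange
(r7,c1) = blue
(r7,c2) = white
(r5,c1) = green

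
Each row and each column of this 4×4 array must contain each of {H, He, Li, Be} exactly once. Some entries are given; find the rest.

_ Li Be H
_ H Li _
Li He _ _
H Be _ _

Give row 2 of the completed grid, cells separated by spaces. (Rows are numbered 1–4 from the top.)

Be H Li He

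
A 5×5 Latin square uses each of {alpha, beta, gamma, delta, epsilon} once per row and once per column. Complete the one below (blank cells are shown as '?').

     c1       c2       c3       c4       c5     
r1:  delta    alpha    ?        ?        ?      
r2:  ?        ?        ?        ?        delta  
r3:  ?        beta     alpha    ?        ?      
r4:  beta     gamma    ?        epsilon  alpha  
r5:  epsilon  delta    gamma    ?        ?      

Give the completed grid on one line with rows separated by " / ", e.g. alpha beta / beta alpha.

delta alpha epsilon beta gamma / alpha epsilon beta gamma delta / gamma beta alpha delta epsilon / beta gamma delta epsilon alpha / epsilon delta gamma alpha beta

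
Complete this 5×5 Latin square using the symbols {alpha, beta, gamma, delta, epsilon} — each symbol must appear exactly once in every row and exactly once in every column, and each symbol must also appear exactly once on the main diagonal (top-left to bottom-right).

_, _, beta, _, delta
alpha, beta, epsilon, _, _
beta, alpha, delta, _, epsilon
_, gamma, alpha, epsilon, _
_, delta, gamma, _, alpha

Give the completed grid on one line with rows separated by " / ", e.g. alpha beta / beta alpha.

gamma epsilon beta alpha delta / alpha beta epsilon delta gamma / beta alpha delta gamma epsilon / delta gamma alpha epsilon beta / epsilon delta gamma beta alpha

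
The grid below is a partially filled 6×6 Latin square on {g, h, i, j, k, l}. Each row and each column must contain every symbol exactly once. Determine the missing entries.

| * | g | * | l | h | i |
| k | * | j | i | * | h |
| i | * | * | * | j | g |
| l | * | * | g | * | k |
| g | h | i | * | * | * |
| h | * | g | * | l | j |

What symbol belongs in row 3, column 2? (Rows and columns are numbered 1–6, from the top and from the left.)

k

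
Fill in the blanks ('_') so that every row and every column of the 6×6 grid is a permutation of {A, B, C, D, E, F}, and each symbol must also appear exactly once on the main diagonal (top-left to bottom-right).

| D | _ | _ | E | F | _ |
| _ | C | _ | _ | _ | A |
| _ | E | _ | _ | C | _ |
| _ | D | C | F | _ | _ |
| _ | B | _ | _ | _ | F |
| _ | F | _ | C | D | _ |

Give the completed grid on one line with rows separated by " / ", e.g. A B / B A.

(r1,c2) = A
(r1,c3) = B
(r1,c6) = C
(r3,c3) = A
(r5,c5) = E
(r6,c3) = E
(r6,c6) = B
(r2,c5) = B
(r3,c6) = D
(r4,c5) = A
(r4,c6) = E
(r5,c3) = D
(r5,c4) = A
(r6,c1) = A
(r2,c3) = F
(r2,c4) = D
(r3,c4) = B
(r4,c1) = B
(r5,c1) = C
(r2,c1) = E
(r3,c1) = F

D A B E F C / E C F D B A / F E A B C D / B D C F A E / C B D A E F / A F E C D B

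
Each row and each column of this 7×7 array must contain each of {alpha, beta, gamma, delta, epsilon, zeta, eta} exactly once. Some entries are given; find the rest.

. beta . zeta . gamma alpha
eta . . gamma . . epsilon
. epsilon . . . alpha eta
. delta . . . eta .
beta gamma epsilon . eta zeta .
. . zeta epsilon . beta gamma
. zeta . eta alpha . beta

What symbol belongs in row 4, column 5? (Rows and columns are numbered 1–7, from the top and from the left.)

gamma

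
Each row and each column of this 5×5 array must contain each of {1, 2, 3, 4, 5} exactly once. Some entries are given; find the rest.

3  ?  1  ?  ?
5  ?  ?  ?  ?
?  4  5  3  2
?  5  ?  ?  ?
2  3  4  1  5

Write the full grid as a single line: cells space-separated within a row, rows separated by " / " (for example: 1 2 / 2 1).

3 2 1 5 4 / 5 1 2 4 3 / 1 4 5 3 2 / 4 5 3 2 1 / 2 3 4 1 5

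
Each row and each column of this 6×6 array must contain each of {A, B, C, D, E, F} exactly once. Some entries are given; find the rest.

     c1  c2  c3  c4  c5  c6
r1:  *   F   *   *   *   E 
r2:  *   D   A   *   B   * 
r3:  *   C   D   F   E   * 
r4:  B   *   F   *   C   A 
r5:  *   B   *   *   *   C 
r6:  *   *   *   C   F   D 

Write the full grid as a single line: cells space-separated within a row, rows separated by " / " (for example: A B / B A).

(r2,c4) = E
(r2,c6) = F
(r3,c1) = A
(r3,c6) = B
(r4,c2) = E
(r4,c4) = D
(r5,c3) = E
(r5,c4) = A
(r5,c5) = D
(r6,c1) = E
(r6,c2) = A
(r6,c3) = B
(r1,c3) = C
(r1,c4) = B
(r1,c5) = A
(r2,c1) = C
(r5,c1) = F
(r1,c1) = D

D F C B A E / C D A E B F / A C D F E B / B E F D C A / F B E A D C / E A B C F D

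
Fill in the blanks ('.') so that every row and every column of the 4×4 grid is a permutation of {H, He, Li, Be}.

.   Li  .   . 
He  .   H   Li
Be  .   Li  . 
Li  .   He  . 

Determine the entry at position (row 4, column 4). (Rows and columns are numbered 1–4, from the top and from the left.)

Cell (r1,c1): row 1 has {Li}; column 1 has {He,Li,Be} → H.
Cell (r1,c3): row 1 has {H,Li}; column 3 has {H,He,Li} → Be.
Cell (r1,c4): row 1 has {H,Li,Be}; column 4 has {Li} → He.
Cell (r2,c2): row 2 has {H,He,Li}; column 2 has {Li} → Be.
Cell (r3,c4): row 3 has {Li,Be}; column 4 has {He,Li} → H.
Cell (r4,c2): row 4 has {He,Li}; column 2 has {Li,Be} → H.
Cell (r4,c4): row 4 has {H,He,Li}; column 4 has {H,He,Li} → Be.

Be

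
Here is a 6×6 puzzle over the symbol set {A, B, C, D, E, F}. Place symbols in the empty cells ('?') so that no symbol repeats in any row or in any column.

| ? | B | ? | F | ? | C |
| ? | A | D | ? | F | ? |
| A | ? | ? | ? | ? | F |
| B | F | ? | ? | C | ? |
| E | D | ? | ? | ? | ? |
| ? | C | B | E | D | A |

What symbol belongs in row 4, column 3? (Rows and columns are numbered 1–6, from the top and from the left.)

(r1,c1) = D
(r2,c1) = C
(r2,c4) = B
(r2,c6) = E
(r3,c2) = E
(r3,c3) = C
(r3,c4) = D
(r3,c5) = B
(r4,c4) = A
(r4,c6) = D
(r5,c4) = C
(r5,c5) = A
(r5,c6) = B
(r6,c1) = F
(r1,c5) = E
(r4,c3) = E

E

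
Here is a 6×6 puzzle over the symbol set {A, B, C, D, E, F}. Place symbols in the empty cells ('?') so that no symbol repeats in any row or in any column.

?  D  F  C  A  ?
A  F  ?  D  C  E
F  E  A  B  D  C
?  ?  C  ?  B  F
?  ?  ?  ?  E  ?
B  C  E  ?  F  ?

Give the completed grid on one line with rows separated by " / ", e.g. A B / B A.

E D F C A B / A F B D C E / F E A B D C / D A C E B F / C B D F E A / B C E A F D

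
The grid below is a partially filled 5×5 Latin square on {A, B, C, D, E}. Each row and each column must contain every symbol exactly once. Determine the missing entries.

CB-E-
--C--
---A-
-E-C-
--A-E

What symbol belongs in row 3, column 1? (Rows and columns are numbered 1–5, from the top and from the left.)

B

row 1 has {B,C,E}; column 3 has {A,C} — only D is left for (r1,c3).
row 1 has {B,C,D,E}; column 5 has {E} — only A is left for (r1,c5).
row 4 has {C,E}; column 3 has {A,C,D} — only B is left for (r4,c3).
row 4 has {B,C,E}; column 5 has {A,E} — only D is left for (r4,c5).
row 2 has {C}; column 5 has {A,D,E} — only B is left for (r2,c5).
row 3 has {A}; column 3 has {A,B,C,D} — only E is left for (r3,c3).
row 3 has {A,E}; column 5 has {A,B,D,E} — only C is left for (r3,c5).
row 4 has {B,C,D,E}; column 1 has {C} — only A is left for (r4,c1).
row 2 has {B,C}; column 4 has {A,C,E} — only D is left for (r2,c4).
row 3 has {A,C,E}; column 2 has {B,E} — only D is left for (r3,c2).
row 5 has {A,E}; column 2 has {B,D,E} — only C is left for (r5,c2).
row 5 has {A,C,E}; column 4 has {A,C,D,E} — only B is left for (r5,c4).
row 2 has {B,C,D}; column 1 has {A,C} — only E is left for (r2,c1).
row 2 has {B,C,D,E}; column 2 has {B,C,D,E} — only A is left for (r2,c2).
row 3 has {A,C,D,E}; column 1 has {A,C,E} — only B is left for (r3,c1).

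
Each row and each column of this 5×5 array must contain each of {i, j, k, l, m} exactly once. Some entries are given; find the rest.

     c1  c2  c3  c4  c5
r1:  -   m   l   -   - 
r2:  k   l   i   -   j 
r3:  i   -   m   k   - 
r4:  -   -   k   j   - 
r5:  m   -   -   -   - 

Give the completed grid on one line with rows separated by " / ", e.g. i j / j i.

Cell (r1,c1): row 1 has {l,m}; column 1 has {i,k,m} → j.
Cell (r1,c4): row 1 has {j,l,m}; column 4 has {j,k} → i.
Cell (r1,c5): row 1 has {i,j,l,m}; column 5 has {j} → k.
Cell (r2,c4): row 2 has {i,j,k,l}; column 4 has {i,j,k} → m.
Cell (r3,c2): row 3 has {i,k,m}; column 2 has {l,m} → j.
Cell (r3,c5): row 3 has {i,j,k,m}; column 5 has {j,k} → l.
Cell (r4,c1): row 4 has {j,k}; column 1 has {i,j,k,m} → l.
Cell (r4,c2): row 4 has {j,k,l}; column 2 has {j,l,m} → i.
Cell (r4,c5): row 4 has {i,j,k,l}; column 5 has {j,k,l} → m.
Cell (r5,c2): row 5 has {m}; column 2 has {i,j,l,m} → k.
Cell (r5,c3): row 5 has {k,m}; column 3 has {i,k,l,m} → j.
Cell (r5,c4): row 5 has {j,k,m}; column 4 has {i,j,k,m} → l.
Cell (r5,c5): row 5 has {j,k,l,m}; column 5 has {j,k,l,m} → i.

j m l i k / k l i m j / i j m k l / l i k j m / m k j l i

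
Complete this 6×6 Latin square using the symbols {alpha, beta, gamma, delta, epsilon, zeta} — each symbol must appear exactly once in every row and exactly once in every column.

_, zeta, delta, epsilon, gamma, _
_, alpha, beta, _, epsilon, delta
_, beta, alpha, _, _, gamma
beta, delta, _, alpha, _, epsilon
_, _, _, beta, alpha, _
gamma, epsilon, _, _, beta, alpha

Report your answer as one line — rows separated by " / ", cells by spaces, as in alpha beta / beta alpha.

(r1,c1) = alpha
(r1,c6) = beta
(r2,c1) = zeta
(r2,c4) = gamma
(r4,c5) = zeta
(r5,c2) = gamma
(r5,c6) = zeta
(r6,c3) = zeta
(r6,c4) = delta
(r3,c4) = zeta
(r3,c5) = delta
(r4,c3) = gamma
(r5,c3) = epsilon
(r3,c1) = epsilon
(r5,c1) = delta

alpha zeta delta epsilon gamma beta / zeta alpha beta gamma epsilon delta / epsilon beta alpha zeta delta gamma / beta delta gamma alpha zeta epsilon / delta gamma epsilon beta alpha zeta / gamma epsilon zeta delta beta alpha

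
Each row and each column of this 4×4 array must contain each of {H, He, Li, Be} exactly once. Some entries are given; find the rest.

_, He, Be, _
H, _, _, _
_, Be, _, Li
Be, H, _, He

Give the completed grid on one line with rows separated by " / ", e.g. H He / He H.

Li He Be H / H Li He Be / He Be H Li / Be H Li He

(r1,c1) = Li
(r1,c4) = H
(r2,c2) = Li
(r2,c3) = He
(r2,c4) = Be
(r3,c1) = He
(r3,c3) = H
(r4,c3) = Li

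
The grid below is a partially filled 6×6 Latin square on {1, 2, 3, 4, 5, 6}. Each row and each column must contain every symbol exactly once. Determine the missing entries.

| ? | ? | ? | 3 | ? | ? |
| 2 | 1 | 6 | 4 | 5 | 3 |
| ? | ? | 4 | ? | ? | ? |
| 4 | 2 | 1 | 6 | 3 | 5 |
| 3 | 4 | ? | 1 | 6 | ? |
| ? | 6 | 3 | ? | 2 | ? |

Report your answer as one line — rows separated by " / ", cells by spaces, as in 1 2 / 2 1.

6 5 2 3 4 1 / 2 1 6 4 5 3 / 5 3 4 2 1 6 / 4 2 1 6 3 5 / 3 4 5 1 6 2 / 1 6 3 5 2 4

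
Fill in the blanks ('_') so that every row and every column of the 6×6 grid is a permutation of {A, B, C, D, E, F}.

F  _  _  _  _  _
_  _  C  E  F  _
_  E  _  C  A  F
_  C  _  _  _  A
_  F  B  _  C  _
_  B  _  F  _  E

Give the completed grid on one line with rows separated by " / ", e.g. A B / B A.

F A E D B C / A D C E F B / B E D C A F / D C F B E A / E F B A C D / C B A F D E

(r3,c3) = D
(r5,c6) = D
(r6,c3) = A
(r6,c5) = D
(r1,c3) = E
(r1,c5) = B
(r1,c6) = C
(r2,c6) = B
(r3,c1) = B
(r4,c3) = F
(r4,c5) = E
(r5,c4) = A
(r6,c1) = C
(r1,c4) = D
(r4,c1) = D
(r4,c4) = B
(r5,c1) = E
(r1,c2) = A
(r2,c1) = A
(r2,c2) = D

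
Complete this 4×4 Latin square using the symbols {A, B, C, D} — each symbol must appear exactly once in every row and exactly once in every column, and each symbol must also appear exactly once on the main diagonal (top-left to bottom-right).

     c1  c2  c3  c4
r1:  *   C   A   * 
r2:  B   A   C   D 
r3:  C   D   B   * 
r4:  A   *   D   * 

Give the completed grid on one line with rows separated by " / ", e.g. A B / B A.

D C A B / B A C D / C D B A / A B D C

(r1,c1) = D
(r1,c4) = B
(r3,c4) = A
(r4,c2) = B
(r4,c4) = C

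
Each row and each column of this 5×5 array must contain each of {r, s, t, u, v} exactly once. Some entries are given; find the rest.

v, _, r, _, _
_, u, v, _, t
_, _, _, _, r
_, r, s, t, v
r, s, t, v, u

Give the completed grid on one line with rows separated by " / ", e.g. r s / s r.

v t r u s / s u v r t / t v u s r / u r s t v / r s t v u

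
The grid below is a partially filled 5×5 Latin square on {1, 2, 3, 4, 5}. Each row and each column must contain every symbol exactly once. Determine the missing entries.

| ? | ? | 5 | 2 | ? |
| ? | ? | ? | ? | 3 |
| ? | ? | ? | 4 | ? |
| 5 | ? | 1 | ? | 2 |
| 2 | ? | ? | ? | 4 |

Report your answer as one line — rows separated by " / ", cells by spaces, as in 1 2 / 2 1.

4 3 5 2 1 / 1 2 4 5 3 / 3 1 2 4 5 / 5 4 1 3 2 / 2 5 3 1 4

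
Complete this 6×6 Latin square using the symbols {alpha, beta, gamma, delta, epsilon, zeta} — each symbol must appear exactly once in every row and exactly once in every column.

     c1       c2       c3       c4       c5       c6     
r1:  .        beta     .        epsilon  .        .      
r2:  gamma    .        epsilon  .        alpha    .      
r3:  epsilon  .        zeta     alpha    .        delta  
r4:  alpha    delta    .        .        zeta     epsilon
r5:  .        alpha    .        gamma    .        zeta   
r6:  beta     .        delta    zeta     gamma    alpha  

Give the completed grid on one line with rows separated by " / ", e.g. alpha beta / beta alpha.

(r1,c5): row 1 has {beta,epsilon}; column 5 has {alpha,gamma,zeta}, so it must be delta.
(r1,c6): row 1 has {beta,delta,epsilon}; column 6 has {alpha,delta,epsilon,zeta}, so it must be gamma.
(r2,c2): row 2 has {alpha,gamma,epsilon}; column 2 has {alpha,beta,delta}, so it must be zeta.
(r2,c6): row 2 has {alpha,gamma,epsilon,zeta}; column 6 has {alpha,gamma,delta,epsilon,zeta}, so it must be beta.
(r3,c2): row 3 has {alpha,delta,epsilon,zeta}; column 2 has {alpha,beta,delta,zeta}, so it must be gamma.
(r3,c5): row 3 has {alpha,gamma,delta,epsilon,zeta}; column 5 has {alpha,gamma,delta,zeta}, so it must be beta.
(r4,c4): row 4 has {alpha,delta,epsilon,zeta}; column 4 has {alpha,gamma,epsilon,zeta}, so it must be beta.
(r5,c1): row 5 has {alpha,gamma,zeta}; column 1 has {alpha,beta,gamma,epsilon}, so it must be delta.
(r5,c3): row 5 has {alpha,gamma,delta,zeta}; column 3 has {delta,epsilon,zeta}, so it must be beta.
(r5,c5): row 5 has {alpha,beta,gamma,delta,zeta}; column 5 has {alpha,beta,gamma,delta,zeta}, so it must be epsilon.
(r6,c2): row 6 has {alpha,beta,gamma,delta,zeta}; column 2 has {alpha,beta,gamma,delta,zeta}, so it must be epsilon.
(r1,c1): row 1 has {beta,gamma,delta,epsilon}; column 1 has {alpha,beta,gamma,delta,epsilon}, so it must be zeta.
(r1,c3): row 1 has {beta,gamma,delta,epsilon,zeta}; column 3 has {beta,delta,epsilon,zeta}, so it must be alpha.
(r2,c4): row 2 has {alpha,beta,gamma,epsilon,zeta}; column 4 has {alpha,beta,gamma,epsilon,zeta}, so it must be delta.
(r4,c3): row 4 has {alpha,beta,delta,epsilon,zeta}; column 3 has {alpha,beta,delta,epsilon,zeta}, so it must be gamma.

zeta beta alpha epsilon delta gamma / gamma zeta epsilon delta alpha beta / epsilon gamma zeta alpha beta delta / alpha delta gamma beta zeta epsilon / delta alpha beta gamma epsilon zeta / beta epsilon delta zeta gamma alpha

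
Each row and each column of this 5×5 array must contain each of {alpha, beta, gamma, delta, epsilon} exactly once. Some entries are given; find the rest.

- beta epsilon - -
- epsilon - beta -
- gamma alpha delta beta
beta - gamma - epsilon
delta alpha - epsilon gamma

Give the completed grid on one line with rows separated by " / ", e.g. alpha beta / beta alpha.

Cell (r2,c3): row 2 has {beta,epsilon}; column 3 has {alpha,gamma,epsilon} → delta.
Cell (r2,c5): row 2 has {beta,delta,epsilon}; column 5 has {beta,gamma,epsilon} → alpha.
Cell (r3,c1): row 3 has {alpha,beta,gamma,delta}; column 1 has {beta,delta} → epsilon.
Cell (r4,c2): row 4 has {beta,gamma,epsilon}; column 2 has {alpha,beta,gamma,epsilon} → delta.
Cell (r4,c4): row 4 has {beta,gamma,delta,epsilon}; column 4 has {beta,delta,epsilon} → alpha.
Cell (r5,c3): row 5 has {alpha,gamma,delta,epsilon}; column 3 has {alpha,gamma,delta,epsilon} → beta.
Cell (r1,c4): row 1 has {beta,epsilon}; column 4 has {alpha,beta,delta,epsilon} → gamma.
Cell (r1,c5): row 1 has {beta,gamma,epsilon}; column 5 has {alpha,beta,gamma,epsilon} → delta.
Cell (r2,c1): row 2 has {alpha,beta,delta,epsilon}; column 1 has {beta,delta,epsilon} → gamma.
Cell (r1,c1): row 1 has {beta,gamma,delta,epsilon}; column 1 has {beta,gamma,delta,epsilon} → alpha.

alpha beta epsilon gamma delta / gamma epsilon delta beta alpha / epsilon gamma alpha delta beta / beta delta gamma alpha epsilon / delta alpha beta epsilon gamma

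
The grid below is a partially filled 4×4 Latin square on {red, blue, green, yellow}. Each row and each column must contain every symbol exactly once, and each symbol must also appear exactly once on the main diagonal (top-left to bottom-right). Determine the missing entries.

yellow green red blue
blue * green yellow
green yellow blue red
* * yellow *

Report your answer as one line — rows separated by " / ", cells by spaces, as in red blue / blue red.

yellow green red blue / blue red green yellow / green yellow blue red / red blue yellow green

(r2,c2) = red
(r4,c1) = red
(r4,c2) = blue
(r4,c4) = green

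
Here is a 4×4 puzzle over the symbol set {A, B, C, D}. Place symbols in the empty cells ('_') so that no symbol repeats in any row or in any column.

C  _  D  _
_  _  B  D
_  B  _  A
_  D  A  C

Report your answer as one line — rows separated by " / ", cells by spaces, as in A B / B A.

(r1,c2) = A
(r1,c4) = B
(r2,c1) = A
(r2,c2) = C
(r3,c1) = D
(r3,c3) = C
(r4,c1) = B

C A D B / A C B D / D B C A / B D A C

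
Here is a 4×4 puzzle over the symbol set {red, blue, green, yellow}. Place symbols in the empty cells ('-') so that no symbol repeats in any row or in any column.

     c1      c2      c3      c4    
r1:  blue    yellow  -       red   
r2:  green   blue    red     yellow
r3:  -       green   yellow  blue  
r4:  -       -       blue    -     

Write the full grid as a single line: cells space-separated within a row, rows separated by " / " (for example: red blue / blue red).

(r1,c3) = green
(r3,c1) = red
(r4,c1) = yellow
(r4,c2) = red
(r4,c4) = green

blue yellow green red / green blue red yellow / red green yellow blue / yellow red blue green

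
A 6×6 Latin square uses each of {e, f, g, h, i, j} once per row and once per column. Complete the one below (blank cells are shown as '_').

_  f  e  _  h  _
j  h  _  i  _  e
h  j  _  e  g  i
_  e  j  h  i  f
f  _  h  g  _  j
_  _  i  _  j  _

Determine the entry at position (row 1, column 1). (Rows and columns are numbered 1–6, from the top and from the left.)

i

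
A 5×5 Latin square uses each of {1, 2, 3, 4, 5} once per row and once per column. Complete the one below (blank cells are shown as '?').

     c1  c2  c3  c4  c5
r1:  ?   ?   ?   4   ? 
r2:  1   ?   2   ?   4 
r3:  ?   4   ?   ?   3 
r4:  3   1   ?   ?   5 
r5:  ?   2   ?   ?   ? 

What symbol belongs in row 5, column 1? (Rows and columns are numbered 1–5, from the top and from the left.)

4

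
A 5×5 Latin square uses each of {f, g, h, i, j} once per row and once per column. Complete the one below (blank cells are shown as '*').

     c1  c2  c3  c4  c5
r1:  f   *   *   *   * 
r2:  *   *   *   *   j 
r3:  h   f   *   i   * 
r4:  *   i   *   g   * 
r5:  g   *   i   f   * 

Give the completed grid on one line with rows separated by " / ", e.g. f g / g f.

(r2,c1) = i
(r2,c4) = h
(r3,c5) = g
(r4,c1) = j
(r5,c5) = h
(r1,c4) = j
(r1,c5) = i
(r2,c2) = g
(r2,c3) = f
(r3,c3) = j
(r4,c3) = h
(r4,c5) = f
(r5,c2) = j
(r1,c2) = h
(r1,c3) = g

f h g j i / i g f h j / h f j i g / j i h g f / g j i f h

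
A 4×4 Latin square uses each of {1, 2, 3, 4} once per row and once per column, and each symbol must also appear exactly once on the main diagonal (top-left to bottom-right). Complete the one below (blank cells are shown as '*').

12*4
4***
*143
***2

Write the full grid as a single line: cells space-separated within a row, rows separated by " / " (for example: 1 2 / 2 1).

1 2 3 4 / 4 3 2 1 / 2 1 4 3 / 3 4 1 2

Cell (r1,c3): row 1 has {1,2,4}; column 3 has {4} → 3.
Cell (r2,c2): row 2 has {4}; column 2 has {1,2}; the diagonal has {1,2,4} → 3.
Cell (r2,c4): row 2 has {3,4}; column 4 has {2,3,4} → 1.
Cell (r3,c1): row 3 has {1,3,4}; column 1 has {1,4} → 2.
Cell (r4,c1): row 4 has {2}; column 1 has {1,2,4} → 3.
Cell (r4,c2): row 4 has {2,3}; column 2 has {1,2,3} → 4.
Cell (r4,c3): row 4 has {2,3,4}; column 3 has {3,4} → 1.
Cell (r2,c3): row 2 has {1,3,4}; column 3 has {1,3,4} → 2.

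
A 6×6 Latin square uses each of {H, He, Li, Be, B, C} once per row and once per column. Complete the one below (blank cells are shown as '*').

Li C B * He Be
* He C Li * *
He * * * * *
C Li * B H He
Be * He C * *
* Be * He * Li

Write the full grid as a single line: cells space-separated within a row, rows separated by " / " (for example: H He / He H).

(r1,c4) = H
(r3,c4) = Be
(r4,c3) = Be
(r6,c3) = H
(r3,c3) = Li
(r6,c1) = B
(r6,c5) = C
(r2,c1) = H
(r2,c6) = B
(r3,c5) = B
(r5,c5) = Li
(r5,c6) = H
(r2,c5) = Be
(r3,c2) = H
(r3,c6) = C
(r5,c2) = B

Li C B H He Be / H He C Li Be B / He H Li Be B C / C Li Be B H He / Be B He C Li H / B Be H He C Li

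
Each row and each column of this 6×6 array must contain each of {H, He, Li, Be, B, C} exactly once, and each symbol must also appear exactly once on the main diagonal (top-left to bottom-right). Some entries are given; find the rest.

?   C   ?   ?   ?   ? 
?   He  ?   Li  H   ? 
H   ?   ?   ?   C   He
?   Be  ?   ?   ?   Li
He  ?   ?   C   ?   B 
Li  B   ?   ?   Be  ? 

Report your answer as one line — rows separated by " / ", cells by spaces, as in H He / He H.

Be C Li B He H / B He C Li H Be / H Li B Be C He / C Be He H B Li / He H Be C Li B / Li B H He Be C

(r3,c2) = Li
(r5,c2) = H
(r5,c5) = Li
(r5,c3) = Be
(r3,c3) = B
(r3,c4) = Be
(r4,c4) = H
(r6,c4) = He
(r6,c6) = C
(r1,c1) = Be
(r1,c4) = B
(r1,c5) = He
(r1,c6) = H
(r2,c3) = C
(r2,c6) = Be
(r4,c3) = He
(r4,c5) = B
(r6,c3) = H
(r1,c3) = Li
(r2,c1) = B
(r4,c1) = C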